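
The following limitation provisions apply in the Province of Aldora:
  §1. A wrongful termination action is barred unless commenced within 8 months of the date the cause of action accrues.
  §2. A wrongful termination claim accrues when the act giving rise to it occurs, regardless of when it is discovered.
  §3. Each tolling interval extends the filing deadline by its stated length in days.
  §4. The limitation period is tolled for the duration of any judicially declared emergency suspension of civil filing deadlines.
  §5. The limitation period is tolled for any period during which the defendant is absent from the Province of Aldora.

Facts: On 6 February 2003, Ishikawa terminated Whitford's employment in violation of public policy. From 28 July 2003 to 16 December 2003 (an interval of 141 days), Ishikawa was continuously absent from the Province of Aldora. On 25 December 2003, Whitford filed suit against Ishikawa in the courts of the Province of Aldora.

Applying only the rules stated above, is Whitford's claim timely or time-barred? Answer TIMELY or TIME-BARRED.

The claim accrued on 6 February 2003, when the wrongful act occurred.
Adding the 8 months base period to 6 February 2003 gives a deadline of 6 October 2003, before any tolling.
The period was tolled for 141 days by the defendant's absence from the jurisdiction (28 July 2003 to 16 December 2003), pushing the deadline to 24 February 2004.
Whitford filed on 25 December 2003, before the 24 February 2004 deadline, so the action is timely.

TIMELY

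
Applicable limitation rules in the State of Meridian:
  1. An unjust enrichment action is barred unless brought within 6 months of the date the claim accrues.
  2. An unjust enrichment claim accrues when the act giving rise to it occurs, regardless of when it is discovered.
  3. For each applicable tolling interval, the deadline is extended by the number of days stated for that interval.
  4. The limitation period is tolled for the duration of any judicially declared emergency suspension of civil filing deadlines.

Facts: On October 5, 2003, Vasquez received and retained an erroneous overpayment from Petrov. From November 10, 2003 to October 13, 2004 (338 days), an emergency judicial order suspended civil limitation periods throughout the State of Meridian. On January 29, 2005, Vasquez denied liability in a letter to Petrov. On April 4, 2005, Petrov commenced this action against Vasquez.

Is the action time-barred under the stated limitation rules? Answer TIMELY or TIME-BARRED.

TIME-BARRED

The claim accrued on October 5, 2003, the date of the act.
Adding the 6 months base period to October 5, 2003 gives a deadline of April 5, 2004, before any tolling.
The period was tolled for 338 days by the emergency suspension of filing deadlines (November 10, 2003 to October 13, 2004), pushing the deadline to March 9, 2005.
Nothing else in the chronology tolls or restarts the period.
Filing on April 4, 2005 missed the March 9, 2005 deadline — the action is time-barred.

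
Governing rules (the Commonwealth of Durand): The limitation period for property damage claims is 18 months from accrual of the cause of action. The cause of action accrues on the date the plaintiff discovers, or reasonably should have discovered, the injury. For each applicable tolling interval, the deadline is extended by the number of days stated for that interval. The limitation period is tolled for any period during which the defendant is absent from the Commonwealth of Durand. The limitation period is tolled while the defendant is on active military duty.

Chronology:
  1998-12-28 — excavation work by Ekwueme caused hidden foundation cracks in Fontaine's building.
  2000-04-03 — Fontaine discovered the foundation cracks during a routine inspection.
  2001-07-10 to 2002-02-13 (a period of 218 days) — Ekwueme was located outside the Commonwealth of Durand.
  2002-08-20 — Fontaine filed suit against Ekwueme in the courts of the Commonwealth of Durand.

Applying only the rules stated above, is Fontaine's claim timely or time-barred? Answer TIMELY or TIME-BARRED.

The claim did not accrue until Fontaine discovered the injury on 2000-04-03; the 1998-12-28 act date does not start the clock under the stated rule.
Adding the 18 months base period to 2000-04-03 gives a deadline of 2001-10-03, before any tolling.
The period was tolled for 218 days by the defendant's absence from the jurisdiction (2001-07-10 to 2002-02-13), pushing the deadline to 2002-05-09.
Fontaine filed on 2002-08-20, after the 2002-05-09 deadline, so the action is time-barred.

TIME-BARRED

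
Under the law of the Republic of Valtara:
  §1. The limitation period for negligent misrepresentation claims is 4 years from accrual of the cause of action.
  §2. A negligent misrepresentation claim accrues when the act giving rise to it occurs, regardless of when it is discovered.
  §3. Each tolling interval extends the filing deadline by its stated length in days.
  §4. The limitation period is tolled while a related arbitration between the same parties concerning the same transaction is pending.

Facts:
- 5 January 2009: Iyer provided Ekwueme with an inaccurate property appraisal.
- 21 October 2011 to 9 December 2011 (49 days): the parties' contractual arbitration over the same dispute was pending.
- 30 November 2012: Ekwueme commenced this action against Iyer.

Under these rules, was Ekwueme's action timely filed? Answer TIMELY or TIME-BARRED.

TIMELY

The claim accrued on 5 January 2009, when the wrongful act occurred.
4 years from 5 January 2009 is 5 January 2013.
Because the pending related arbitration ran from 21 October 2011 to 9 December 2011, the deadline is extended by 49 days to 23 February 2013.
The 30 November 2012 filing precedes the 23 February 2013 deadline; the claim is timely.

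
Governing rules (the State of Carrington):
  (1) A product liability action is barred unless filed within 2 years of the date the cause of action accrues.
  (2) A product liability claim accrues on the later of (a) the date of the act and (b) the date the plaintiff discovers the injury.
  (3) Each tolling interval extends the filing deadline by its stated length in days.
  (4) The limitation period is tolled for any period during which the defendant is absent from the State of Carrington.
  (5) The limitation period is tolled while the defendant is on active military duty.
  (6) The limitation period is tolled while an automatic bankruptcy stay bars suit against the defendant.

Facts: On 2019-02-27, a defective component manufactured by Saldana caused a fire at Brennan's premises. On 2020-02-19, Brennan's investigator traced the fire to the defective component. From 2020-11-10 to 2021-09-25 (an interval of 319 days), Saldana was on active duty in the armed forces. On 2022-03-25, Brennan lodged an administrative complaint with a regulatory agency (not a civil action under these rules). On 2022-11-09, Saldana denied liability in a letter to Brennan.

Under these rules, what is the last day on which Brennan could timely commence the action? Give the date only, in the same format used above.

2023-01-04

Because discovery on 2020-02-19 post-dates the 2019-02-27 act, accrual under the later-of rule falls on 2020-02-19.
2 years from 2020-02-19 is 2022-02-19.
The defendant's active military service from 2020-11-10 to 2021-09-25 tolled the period for 319 days, extending the deadline to 2023-01-04.
None of the other events listed affects the running of the period under the stated rules.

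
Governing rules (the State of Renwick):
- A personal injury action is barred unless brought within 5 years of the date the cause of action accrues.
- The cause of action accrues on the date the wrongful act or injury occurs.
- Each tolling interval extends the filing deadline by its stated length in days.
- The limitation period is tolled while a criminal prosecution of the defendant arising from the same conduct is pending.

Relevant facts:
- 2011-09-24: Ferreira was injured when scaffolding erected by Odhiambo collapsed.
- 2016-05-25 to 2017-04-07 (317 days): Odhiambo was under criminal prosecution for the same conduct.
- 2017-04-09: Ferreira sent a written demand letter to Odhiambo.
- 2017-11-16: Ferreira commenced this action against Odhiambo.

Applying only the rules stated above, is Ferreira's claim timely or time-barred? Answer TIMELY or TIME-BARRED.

The cause of action accrued on 2011-09-24, the date of the act.
The untolled deadline — 5 years after 2011-09-24 — is 2016-09-24.
The pending criminal prosecution from 2016-05-25 to 2017-04-07 tolled the period for 317 days, extending the deadline to 2017-08-07.
The other events in the timeline have no effect on the limitation period under the stated rules.
Ferreira filed on 2017-11-16, after the 2017-08-07 deadline, so the action is time-barred.

TIME-BARRED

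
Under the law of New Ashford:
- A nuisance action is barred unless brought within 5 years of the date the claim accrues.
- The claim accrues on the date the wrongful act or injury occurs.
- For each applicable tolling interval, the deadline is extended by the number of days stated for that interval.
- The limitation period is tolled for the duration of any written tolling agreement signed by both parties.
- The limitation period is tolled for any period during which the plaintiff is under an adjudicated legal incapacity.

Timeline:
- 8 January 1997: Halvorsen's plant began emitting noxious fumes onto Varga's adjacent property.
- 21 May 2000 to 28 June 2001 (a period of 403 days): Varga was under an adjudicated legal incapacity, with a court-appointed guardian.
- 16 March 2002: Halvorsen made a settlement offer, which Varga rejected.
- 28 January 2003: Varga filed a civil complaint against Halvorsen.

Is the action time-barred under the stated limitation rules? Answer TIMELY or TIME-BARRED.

TIMELY

The claim accrued on 8 January 1997, when the wrongful act occurred.
The untolled deadline — 5 years after 8 January 1997 — is 8 January 2002.
Because the plaintiff's legal incapacity ran from 21 May 2000 to 28 June 2001, the deadline is extended by 403 days to 15 February 2003.
The other events in the timeline have no effect on the limitation period under the stated rules.
Filing on 28 January 2003 beat the 15 February 2003 deadline — the action is timely.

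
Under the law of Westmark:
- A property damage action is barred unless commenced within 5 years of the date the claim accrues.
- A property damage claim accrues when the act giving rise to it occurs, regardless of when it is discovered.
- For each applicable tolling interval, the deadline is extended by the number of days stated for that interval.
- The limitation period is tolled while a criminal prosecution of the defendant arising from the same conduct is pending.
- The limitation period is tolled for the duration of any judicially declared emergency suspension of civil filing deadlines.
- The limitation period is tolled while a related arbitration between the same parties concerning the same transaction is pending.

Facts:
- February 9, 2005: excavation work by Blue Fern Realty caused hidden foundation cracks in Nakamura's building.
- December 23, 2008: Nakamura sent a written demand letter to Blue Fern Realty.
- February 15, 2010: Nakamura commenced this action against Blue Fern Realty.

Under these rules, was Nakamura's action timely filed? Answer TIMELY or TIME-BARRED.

TIME-BARRED

The limitation period began to run on February 9, 2005.
Adding the 5 years base period to February 9, 2005 gives a deadline of February 9, 2010, before any tolling.
Nothing else in the chronology tolls or restarts the period.
The February 15, 2010 filing falls after the February 9, 2010 deadline; the claim is time-barred.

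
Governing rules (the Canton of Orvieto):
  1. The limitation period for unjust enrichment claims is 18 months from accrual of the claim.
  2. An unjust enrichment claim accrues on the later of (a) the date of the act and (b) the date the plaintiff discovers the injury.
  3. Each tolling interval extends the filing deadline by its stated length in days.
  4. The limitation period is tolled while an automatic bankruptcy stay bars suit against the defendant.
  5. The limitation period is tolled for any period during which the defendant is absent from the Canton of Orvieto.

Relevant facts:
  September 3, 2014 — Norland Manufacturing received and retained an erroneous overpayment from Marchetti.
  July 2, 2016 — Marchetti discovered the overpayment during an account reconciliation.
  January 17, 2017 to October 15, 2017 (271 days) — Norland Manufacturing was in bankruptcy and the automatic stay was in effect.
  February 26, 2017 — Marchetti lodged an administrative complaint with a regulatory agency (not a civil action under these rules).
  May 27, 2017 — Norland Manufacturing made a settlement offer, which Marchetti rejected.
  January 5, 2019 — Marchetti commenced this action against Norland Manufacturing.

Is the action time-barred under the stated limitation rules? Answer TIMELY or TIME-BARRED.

Taking the later of the act (September 3, 2014) and discovery (July 2, 2016), the claim accrued on July 2, 2016.
Adding the 18 months base period to July 2, 2016 gives a deadline of January 2, 2018, before any tolling.
Because the automatic bankruptcy stay ran from January 17, 2017 to October 15, 2017, the deadline is extended by 271 days to September 30, 2018.
Nothing else in the chronology tolls or restarts the period.
Filing on January 5, 2019 missed the September 30, 2018 deadline — the action is time-barred.

TIME-BARRED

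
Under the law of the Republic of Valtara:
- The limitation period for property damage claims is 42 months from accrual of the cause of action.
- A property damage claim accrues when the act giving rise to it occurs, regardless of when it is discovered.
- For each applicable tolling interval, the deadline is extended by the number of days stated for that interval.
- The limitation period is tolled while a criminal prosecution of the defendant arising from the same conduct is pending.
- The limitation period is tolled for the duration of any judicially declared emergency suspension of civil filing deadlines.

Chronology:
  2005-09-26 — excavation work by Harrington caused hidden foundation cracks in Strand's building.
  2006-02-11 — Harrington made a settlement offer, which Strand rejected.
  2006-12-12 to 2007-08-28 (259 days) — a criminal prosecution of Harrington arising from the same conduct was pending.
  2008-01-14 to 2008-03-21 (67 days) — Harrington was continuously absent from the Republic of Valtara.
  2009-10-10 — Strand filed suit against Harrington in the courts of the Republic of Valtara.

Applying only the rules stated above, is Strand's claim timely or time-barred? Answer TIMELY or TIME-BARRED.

The claim accrued on 2005-09-26, when the wrongful act occurred.
42 months from 2005-09-26 is 2009-03-26.
The period was tolled for 259 days by the pending criminal prosecution (2006-12-12 to 2007-08-28), pushing the deadline to 2009-12-10.
The defendant's absence from the jurisdiction from 2008-01-14 to 2008-03-21 does not toll the period, because no stated rule makes the defendant's absence a tolling event.
Nothing else in the chronology tolls or restarts the period.
Filing on 2009-10-10 beat the 2009-12-10 deadline — the action is timely.

TIMELY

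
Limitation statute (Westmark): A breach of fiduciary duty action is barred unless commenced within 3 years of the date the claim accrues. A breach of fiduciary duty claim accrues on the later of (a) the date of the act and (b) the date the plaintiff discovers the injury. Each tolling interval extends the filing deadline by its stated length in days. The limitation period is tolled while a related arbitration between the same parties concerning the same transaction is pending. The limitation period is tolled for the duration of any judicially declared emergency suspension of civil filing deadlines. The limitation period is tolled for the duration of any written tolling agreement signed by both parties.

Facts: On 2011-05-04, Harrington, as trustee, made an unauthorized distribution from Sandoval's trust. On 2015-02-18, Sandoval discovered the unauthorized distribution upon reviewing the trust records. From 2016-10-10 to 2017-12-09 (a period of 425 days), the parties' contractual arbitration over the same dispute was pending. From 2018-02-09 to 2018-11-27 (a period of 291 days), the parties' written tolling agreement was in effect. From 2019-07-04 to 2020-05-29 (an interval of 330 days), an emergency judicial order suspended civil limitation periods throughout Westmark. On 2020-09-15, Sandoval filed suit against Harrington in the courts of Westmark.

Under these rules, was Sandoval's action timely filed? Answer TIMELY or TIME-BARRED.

The claim accrued on 2015-02-18 — the later of the 2011-05-04 act and the 2015-02-18 discovery.
The untolled deadline — 3 years after 2015-02-18 — is 2018-02-18.
The period was tolled for 425 days by the pending related arbitration (2016-10-10 to 2017-12-09), pushing the deadline to 2019-04-19.
The written tolling agreement from 2018-02-09 to 2018-11-27 tolled the period for 291 days, extending the deadline to 2020-02-04.
The emergency suspension of filing deadlines from 2019-07-04 to 2020-05-29 tolled the period for 330 days, extending the deadline to 2020-12-30.
Sandoval filed on 2020-09-15, before the 2020-12-30 deadline, so the action is timely.

TIMELY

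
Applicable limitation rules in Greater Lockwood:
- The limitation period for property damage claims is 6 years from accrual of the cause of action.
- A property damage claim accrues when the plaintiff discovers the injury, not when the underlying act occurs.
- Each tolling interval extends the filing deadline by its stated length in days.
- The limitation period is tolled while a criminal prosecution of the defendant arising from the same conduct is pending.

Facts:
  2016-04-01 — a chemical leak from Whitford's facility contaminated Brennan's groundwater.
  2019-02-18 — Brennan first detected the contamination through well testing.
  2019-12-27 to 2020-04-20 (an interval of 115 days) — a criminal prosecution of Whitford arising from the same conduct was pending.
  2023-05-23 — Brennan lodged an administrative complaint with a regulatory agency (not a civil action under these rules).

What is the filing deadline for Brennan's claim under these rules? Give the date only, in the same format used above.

The claim did not accrue until Brennan discovered the injury on 2019-02-18; the 2016-04-01 act date does not start the clock under the stated rule.
Adding the 6 years base period to 2019-02-18 gives a deadline of 2025-02-18, before any tolling.
The pending criminal prosecution from 2019-12-27 to 2020-04-20 tolled the period for 115 days, extending the deadline to 2025-06-13.
None of the other events listed affects the running of the period under the stated rules.

2025-06-13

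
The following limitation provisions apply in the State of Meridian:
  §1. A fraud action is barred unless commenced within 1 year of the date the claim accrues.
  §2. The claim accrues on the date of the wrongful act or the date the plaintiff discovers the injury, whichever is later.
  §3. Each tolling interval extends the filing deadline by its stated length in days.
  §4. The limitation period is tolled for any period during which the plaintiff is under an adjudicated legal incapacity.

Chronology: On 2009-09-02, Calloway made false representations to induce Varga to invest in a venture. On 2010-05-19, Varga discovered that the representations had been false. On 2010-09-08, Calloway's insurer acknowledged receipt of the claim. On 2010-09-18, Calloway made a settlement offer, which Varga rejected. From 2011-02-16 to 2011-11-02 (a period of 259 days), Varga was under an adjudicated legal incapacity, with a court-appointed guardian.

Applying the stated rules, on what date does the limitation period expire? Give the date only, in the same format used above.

Because discovery on 2010-05-19 post-dates the 2009-09-02 act, accrual under the later-of rule falls on 2010-05-19.
1 year from 2010-05-19 is 2011-05-19.
Because the plaintiff's legal incapacity ran from 2011-02-16 to 2011-11-02, the deadline is extended by 259 days to 2012-02-02.
None of the other events listed affects the running of the period under the stated rules.

2012-02-02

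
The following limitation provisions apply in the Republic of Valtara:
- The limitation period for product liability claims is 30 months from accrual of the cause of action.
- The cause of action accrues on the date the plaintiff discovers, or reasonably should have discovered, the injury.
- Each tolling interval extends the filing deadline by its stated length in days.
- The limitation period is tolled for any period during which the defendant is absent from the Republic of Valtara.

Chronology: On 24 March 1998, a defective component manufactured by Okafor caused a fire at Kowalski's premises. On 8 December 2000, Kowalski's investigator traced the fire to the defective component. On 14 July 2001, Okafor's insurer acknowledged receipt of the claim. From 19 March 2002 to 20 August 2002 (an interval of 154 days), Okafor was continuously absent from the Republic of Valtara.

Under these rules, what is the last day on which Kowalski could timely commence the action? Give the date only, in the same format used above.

Under the discovery rule, the claim accrued on 8 December 2000, when Kowalski discovered the injury — not on the 24 March 1998 date of the underlying act.
30 months from 8 December 2000 is 8 June 2003.
The period was tolled for 154 days by the defendant's absence from the jurisdiction (19 March 2002 to 20 August 2002), pushing the deadline to 9 November 2003.
Nothing else in the chronology tolls or restarts the period.

9 November 2003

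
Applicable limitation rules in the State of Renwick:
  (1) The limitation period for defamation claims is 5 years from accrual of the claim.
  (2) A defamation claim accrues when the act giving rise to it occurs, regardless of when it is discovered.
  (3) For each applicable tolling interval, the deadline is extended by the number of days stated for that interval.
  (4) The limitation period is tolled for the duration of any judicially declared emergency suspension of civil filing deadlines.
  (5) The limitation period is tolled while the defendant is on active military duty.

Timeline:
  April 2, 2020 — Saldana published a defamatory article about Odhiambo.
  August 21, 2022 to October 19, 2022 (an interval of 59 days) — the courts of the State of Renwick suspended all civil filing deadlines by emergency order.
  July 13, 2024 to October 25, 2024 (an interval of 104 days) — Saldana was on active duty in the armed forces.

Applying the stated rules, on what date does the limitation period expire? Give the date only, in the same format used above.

September 12, 2025

The limitation period began to run on April 2, 2020.
The untolled deadline — 5 years after April 2, 2020 — is April 2, 2025.
Because the emergency suspension of filing deadlines ran from August 21, 2022 to October 19, 2022, the deadline is extended by 59 days to May 31, 2025.
The defendant's active military service from July 13, 2024 to October 25, 2024 tolled the period for 104 days, extending the deadline to September 12, 2025.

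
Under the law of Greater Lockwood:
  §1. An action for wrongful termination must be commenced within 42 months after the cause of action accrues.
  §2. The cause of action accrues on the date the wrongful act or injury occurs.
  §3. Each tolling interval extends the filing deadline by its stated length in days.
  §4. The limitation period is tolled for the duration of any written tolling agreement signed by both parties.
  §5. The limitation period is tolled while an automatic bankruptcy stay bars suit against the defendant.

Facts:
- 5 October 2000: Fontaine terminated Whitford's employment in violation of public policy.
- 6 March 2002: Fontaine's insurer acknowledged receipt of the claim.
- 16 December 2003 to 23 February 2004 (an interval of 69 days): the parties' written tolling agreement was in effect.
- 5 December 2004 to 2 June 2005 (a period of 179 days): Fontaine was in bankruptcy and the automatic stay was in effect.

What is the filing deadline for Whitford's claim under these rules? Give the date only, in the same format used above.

13 June 2004

The claim accrued on 5 October 2000, when the wrongful act occurred.
The untolled deadline — 42 months after 5 October 2000 — is 5 April 2004.
Because the written tolling agreement ran from 16 December 2003 to 23 February 2004, the deadline is extended by 69 days to 13 June 2004.
By the time the automatic bankruptcy stay began on 5 December 2004, the limitation period had already expired on 13 June 2004; that interval cannot revive it.
Nothing else in the chronology tolls or restarts the period.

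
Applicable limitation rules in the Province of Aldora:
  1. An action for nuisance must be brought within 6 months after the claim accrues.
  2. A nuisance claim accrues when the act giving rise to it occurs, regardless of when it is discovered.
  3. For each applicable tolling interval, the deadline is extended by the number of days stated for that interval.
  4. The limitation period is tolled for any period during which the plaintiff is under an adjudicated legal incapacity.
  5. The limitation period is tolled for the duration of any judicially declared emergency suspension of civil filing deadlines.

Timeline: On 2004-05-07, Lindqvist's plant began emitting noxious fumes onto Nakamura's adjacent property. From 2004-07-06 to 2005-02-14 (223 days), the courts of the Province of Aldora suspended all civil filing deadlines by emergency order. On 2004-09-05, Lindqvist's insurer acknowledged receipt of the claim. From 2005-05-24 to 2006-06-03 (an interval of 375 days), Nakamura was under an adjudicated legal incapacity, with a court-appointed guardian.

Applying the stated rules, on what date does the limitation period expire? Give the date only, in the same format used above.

2006-06-28

The limitation period began to run on 2004-05-07.
The untolled deadline — 6 months after 2004-05-07 — is 2004-11-07.
The emergency suspension of filing deadlines from 2004-07-06 to 2005-02-14 tolled the period for 223 days, extending the deadline to 2005-06-18.
Because the plaintiff's legal incapacity ran from 2005-05-24 to 2006-06-03, the deadline is extended by 375 days to 2006-06-28.
None of the other events listed affects the running of the period under the stated rules.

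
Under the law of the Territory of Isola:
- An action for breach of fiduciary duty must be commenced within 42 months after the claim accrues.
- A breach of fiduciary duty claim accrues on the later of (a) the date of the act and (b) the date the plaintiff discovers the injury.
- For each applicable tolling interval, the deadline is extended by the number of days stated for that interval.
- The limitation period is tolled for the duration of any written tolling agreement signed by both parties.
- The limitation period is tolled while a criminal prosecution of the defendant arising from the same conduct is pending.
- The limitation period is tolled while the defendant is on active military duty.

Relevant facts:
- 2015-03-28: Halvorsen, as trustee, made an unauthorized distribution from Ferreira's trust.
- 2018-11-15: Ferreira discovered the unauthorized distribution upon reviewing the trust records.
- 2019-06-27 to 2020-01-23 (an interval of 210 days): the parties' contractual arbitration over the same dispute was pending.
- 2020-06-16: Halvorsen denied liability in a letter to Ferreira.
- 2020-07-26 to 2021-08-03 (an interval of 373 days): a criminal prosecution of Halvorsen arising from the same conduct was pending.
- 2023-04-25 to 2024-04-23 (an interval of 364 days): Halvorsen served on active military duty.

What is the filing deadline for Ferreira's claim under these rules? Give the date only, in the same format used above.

Because discovery on 2018-11-15 post-dates the 2015-03-28 act, accrual under the later-of rule falls on 2018-11-15.
Adding the 42 months base period to 2018-11-15 gives a deadline of 2022-05-15, before any tolling.
The pending criminal prosecution from 2020-07-26 to 2021-08-03 tolled the period for 373 days, extending the deadline to 2023-05-23.
The period was tolled for 364 days by the defendant's active military service (2023-04-25 to 2024-04-23), pushing the deadline to 2024-05-21.
Although a pending arbitration ran from 2019-06-27 to 2020-01-23, the stated rules do not make that a tolling event, so it is disregarded.
Nothing else in the chronology tolls or restarts the period.

2024-05-21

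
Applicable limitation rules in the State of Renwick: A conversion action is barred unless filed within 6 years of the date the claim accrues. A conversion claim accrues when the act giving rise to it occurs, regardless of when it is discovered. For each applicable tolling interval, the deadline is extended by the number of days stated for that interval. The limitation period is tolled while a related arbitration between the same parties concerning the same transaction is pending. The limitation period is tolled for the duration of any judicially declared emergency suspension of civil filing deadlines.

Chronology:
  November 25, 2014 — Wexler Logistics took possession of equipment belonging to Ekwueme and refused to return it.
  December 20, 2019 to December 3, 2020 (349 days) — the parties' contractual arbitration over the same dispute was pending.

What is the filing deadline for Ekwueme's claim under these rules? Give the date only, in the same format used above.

November 9, 2021

The claim accrued on November 25, 2014, when the wrongful act occurred.
6 years from November 25, 2014 is November 25, 2020.
Because the pending related arbitration ran from December 20, 2019 to December 3, 2020, the deadline is extended by 349 days to November 9, 2021.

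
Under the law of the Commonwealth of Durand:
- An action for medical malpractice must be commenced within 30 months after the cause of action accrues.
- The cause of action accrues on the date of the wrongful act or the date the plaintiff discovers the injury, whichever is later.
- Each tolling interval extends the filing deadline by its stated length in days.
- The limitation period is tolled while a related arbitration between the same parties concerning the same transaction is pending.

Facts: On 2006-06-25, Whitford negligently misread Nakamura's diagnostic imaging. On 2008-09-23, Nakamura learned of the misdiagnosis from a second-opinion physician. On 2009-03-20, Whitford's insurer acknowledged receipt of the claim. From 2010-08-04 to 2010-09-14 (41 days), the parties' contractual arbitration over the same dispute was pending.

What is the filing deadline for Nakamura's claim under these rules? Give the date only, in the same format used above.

2011-05-03

Because discovery on 2008-09-23 post-dates the 2006-06-25 act, accrual under the later-of rule falls on 2008-09-23.
Adding the 30 months base period to 2008-09-23 gives a deadline of 2011-03-23, before any tolling.
Because the pending related arbitration ran from 2010-08-04 to 2010-09-14, the deadline is extended by 41 days to 2011-05-03.
None of the other events listed affects the running of the period under the stated rules.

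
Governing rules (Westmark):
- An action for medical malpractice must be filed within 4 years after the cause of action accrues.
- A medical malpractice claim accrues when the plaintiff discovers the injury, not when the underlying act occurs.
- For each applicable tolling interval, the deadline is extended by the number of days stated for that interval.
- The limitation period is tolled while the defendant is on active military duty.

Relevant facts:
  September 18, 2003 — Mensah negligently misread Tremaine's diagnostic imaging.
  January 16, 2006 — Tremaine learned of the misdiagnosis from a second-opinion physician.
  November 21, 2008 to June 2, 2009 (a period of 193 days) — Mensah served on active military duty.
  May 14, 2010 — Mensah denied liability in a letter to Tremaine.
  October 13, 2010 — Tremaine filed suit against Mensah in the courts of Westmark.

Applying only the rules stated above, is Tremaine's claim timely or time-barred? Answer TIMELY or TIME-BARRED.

TIME-BARRED

The claim did not accrue until Tremaine discovered the injury on January 16, 2006; the September 18, 2003 act date does not start the clock under the stated rule.
Adding the 4 years base period to January 16, 2006 gives a deadline of January 16, 2010, before any tolling.
Because the defendant's active military service ran from November 21, 2008 to June 2, 2009, the deadline is extended by 193 days to July 28, 2010.
The other events in the timeline have no effect on the limitation period under the stated rules.
The October 13, 2010 filing falls after the July 28, 2010 deadline; the claim is time-barred.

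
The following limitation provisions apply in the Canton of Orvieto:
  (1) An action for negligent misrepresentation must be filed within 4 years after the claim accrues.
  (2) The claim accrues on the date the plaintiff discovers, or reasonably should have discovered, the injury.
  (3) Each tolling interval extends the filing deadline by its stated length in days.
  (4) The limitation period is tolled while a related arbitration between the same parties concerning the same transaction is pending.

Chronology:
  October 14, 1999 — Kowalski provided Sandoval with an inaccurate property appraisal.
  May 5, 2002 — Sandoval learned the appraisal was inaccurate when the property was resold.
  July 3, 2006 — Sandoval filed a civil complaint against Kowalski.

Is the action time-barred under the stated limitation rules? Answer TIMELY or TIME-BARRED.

TIME-BARRED

Under the discovery rule, the claim accrued on May 5, 2002, when Sandoval discovered the injury — not on the October 14, 1999 date of the underlying act.
4 years from May 5, 2002 is May 5, 2006.
Sandoval filed on July 3, 2006, after the May 5, 2006 deadline, so the action is time-barred.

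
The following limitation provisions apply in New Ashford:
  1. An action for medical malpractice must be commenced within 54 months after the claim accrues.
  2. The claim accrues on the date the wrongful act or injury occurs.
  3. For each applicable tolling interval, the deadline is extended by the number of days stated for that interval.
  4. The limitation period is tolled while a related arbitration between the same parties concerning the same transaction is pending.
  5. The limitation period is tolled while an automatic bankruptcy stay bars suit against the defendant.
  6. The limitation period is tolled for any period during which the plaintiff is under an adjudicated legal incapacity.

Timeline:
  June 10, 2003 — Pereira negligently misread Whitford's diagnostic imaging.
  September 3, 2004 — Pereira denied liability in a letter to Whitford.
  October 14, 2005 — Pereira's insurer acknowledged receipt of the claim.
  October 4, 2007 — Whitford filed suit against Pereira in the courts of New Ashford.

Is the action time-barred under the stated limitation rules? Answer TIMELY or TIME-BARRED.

TIMELY

The claim accrued on June 10, 2003, when the wrongful act occurred.
54 months from June 10, 2003 is December 10, 2007.
The other events in the timeline have no effect on the limitation period under the stated rules.
Whitford filed on October 4, 2007, before the December 10, 2007 deadline, so the action is timely.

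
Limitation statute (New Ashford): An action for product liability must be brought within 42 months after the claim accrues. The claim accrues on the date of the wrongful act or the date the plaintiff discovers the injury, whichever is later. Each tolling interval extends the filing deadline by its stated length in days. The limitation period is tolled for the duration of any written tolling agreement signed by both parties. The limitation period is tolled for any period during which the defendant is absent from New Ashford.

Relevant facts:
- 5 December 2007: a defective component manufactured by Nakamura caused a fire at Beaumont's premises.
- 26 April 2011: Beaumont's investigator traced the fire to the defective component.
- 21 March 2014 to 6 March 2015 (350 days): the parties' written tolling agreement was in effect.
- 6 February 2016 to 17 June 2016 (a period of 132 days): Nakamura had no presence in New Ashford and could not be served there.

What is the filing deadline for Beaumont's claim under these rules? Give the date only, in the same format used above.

11 October 2015

Because discovery on 26 April 2011 post-dates the 5 December 2007 act, accrual under the later-of rule falls on 26 April 2011.
Adding the 42 months base period to 26 April 2011 gives a deadline of 26 October 2014, before any tolling.
The written tolling agreement from 21 March 2014 to 6 March 2015 tolled the period for 350 days, extending the deadline to 11 October 2015.
The defendant's absence from the jurisdiction starting 6 February 2016 came too late — the period had run on 11 October 2015 — and so does not extend the deadline.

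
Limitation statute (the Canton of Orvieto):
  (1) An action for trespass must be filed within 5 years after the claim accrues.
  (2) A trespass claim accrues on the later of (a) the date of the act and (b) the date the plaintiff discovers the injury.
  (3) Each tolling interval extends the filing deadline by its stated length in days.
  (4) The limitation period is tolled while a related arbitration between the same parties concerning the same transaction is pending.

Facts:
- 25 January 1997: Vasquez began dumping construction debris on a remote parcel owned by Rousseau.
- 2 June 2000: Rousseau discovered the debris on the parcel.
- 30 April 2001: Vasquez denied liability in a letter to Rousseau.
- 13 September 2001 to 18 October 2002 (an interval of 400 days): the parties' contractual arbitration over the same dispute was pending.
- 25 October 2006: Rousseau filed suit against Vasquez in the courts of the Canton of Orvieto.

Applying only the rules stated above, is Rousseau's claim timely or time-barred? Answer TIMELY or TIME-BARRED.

The claim accrued on 2 June 2000 — the later of the 25 January 1997 act and the 2 June 2000 discovery.
The untolled deadline — 5 years after 2 June 2000 — is 2 June 2005.
Because the pending related arbitration ran from 13 September 2001 to 18 October 2002, the deadline is extended by 400 days to 7 July 2006.
Nothing else in the chronology tolls or restarts the period.
Filing on 25 October 2006 missed the 7 July 2006 deadline — the action is time-barred.

TIME-BARRED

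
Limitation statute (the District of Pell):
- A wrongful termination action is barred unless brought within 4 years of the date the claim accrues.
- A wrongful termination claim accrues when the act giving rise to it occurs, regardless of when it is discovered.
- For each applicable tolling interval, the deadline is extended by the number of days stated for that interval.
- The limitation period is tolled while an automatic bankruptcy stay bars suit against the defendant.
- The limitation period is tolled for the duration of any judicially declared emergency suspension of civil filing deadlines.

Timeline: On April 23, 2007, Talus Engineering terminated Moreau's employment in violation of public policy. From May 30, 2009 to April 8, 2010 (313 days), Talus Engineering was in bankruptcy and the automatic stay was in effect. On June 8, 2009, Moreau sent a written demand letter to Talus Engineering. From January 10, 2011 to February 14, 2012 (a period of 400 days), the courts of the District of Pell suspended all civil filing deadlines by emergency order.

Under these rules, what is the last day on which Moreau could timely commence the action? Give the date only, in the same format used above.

April 5, 2013

The limitation period began to run on April 23, 2007.
4 years from April 23, 2007 is April 23, 2011.
The period was tolled for 313 days by the automatic bankruptcy stay (May 30, 2009 to April 8, 2010), pushing the deadline to March 1, 2012.
The period was tolled for 400 days by the emergency suspension of filing deadlines (January 10, 2011 to February 14, 2012), pushing the deadline to April 5, 2013.
The other events in the timeline have no effect on the limitation period under the stated rules.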